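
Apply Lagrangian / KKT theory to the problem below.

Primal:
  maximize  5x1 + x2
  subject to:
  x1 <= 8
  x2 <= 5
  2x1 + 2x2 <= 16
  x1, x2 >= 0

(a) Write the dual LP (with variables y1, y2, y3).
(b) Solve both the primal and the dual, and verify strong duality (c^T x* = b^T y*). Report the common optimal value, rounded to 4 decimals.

The standard primal-dual pair for 'max c^T x s.t. A x <= b, x >= 0' is:
  Dual:  min b^T y  s.t.  A^T y >= c,  y >= 0.

So the dual LP is:
  minimize  8y1 + 5y2 + 16y3
  subject to:
    y1 + 2y3 >= 5
    y2 + 2y3 >= 1
    y1, y2, y3 >= 0

Solving the primal: x* = (8, 0).
  primal value c^T x* = 40.
Solving the dual: y* = (4, 0, 0.5).
  dual value b^T y* = 40.
Strong duality: c^T x* = b^T y*. Confirmed.

40


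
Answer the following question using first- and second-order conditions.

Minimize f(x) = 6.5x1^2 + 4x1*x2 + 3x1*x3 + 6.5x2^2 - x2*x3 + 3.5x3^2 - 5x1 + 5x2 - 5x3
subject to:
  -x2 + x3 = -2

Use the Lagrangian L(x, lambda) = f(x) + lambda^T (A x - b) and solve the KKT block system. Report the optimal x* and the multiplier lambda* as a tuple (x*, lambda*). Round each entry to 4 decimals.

Form the Lagrangian:
  L(x, lambda) = (1/2) x^T Q x + c^T x + lambda^T (A x - b)
Stationarity (grad_x L = 0): Q x + c + A^T lambda = 0.
Primal feasibility: A x = b.

This gives the KKT block system:
  [ Q   A^T ] [ x     ]   [-c ]
  [ A    0  ] [ lambda ] = [ b ]

Solving the linear system:
  x*      = (0.6162, 0.427, -1.573)
  lambda* = (14.5892)
  f(x*)   = 18.0486

x* = (0.6162, 0.427, -1.573), lambda* = (14.5892)


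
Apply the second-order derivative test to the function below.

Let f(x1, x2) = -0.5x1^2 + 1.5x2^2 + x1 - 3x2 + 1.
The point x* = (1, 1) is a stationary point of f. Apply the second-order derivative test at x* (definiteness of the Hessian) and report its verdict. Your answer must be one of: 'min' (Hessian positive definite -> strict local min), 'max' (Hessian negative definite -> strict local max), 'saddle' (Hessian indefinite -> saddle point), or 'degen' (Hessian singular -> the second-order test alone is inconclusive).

Compute the Hessian H = grad^2 f:
  H = [[-1, 0], [0, 3]]
Verify stationarity: grad f(x*) = H x* + g = (0, 0).
Eigenvalues of H: -1, 3.
Eigenvalues have mixed signs, so H is indefinite -> x* is a saddle point.

saddle


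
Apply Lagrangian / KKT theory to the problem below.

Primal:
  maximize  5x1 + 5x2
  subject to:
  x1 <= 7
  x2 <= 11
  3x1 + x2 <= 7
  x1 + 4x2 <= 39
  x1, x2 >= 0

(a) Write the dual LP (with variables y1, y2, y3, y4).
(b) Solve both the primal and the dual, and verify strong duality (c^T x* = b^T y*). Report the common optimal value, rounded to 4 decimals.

The standard primal-dual pair for 'max c^T x s.t. A x <= b, x >= 0' is:
  Dual:  min b^T y  s.t.  A^T y >= c,  y >= 0.

So the dual LP is:
  minimize  7y1 + 11y2 + 7y3 + 39y4
  subject to:
    y1 + 3y3 + y4 >= 5
    y2 + y3 + 4y4 >= 5
    y1, y2, y3, y4 >= 0

Solving the primal: x* = (0, 7).
  primal value c^T x* = 35.
Solving the dual: y* = (0, 0, 5, 0).
  dual value b^T y* = 35.
Strong duality: c^T x* = b^T y*. Confirmed.

35


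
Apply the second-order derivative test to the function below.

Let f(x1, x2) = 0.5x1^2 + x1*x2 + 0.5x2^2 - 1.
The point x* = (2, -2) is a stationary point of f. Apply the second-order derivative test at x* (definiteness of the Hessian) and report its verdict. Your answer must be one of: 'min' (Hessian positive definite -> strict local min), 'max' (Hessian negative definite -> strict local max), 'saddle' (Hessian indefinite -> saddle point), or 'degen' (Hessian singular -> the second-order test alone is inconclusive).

Compute the Hessian H = grad^2 f:
  H = [[1, 1], [1, 1]]
Verify stationarity: grad f(x*) = H x* + g = (0, 0).
Eigenvalues of H: 0, 2.
H has a zero eigenvalue (singular; positive semidefinite but not definite), so H is neither positive definite, negative definite, nor indefinite. The second-order test alone is inconclusive -> degen.
(Indeed, f is constant along the null direction of H through x*, so x* is not a strict local extremum.)

degen


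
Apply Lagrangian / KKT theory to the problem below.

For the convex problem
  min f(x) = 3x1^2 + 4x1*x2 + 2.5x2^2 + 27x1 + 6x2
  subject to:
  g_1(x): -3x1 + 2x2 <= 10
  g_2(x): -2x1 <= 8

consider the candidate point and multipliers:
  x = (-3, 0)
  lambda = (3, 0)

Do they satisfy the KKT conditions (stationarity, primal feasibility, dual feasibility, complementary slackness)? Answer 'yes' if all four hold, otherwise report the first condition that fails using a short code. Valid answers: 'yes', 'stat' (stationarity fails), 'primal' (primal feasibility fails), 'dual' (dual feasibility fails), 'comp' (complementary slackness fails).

Gradient of f: grad f(x) = Q x + c = (9, -6)
Constraint values g_i(x) = a_i^T x - b_i:
  g_1((-3, 0)) = -1
  g_2((-3, 0)) = -2
Stationarity residual: grad f(x) + sum_i lambda_i a_i = (0, 0)
  -> stationarity OK
Primal feasibility (all g_i <= 0): OK
Dual feasibility (all lambda_i >= 0): OK
Complementary slackness (lambda_i * g_i(x) = 0 for all i): FAILS

Verdict: the first failing condition is complementary_slackness -> comp.

comp


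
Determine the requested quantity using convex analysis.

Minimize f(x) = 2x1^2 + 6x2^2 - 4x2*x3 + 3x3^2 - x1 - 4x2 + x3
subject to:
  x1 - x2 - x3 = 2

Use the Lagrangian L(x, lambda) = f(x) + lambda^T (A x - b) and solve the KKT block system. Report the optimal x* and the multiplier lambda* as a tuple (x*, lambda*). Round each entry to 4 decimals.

Form the Lagrangian:
  L(x, lambda) = (1/2) x^T Q x + c^T x + lambda^T (A x - b)
Stationarity (grad_x L = 0): Q x + c + A^T lambda = 0.
Primal feasibility: A x = b.

This gives the KKT block system:
  [ Q   A^T ] [ x     ]   [-c ]
  [ A    0  ] [ lambda ] = [ b ]

Solving the linear system:
  x*      = (1.0125, -0.1875, -0.8)
  lambda* = (-3.05)
  f(x*)   = 2.5188

x* = (1.0125, -0.1875, -0.8), lambda* = (-3.05)


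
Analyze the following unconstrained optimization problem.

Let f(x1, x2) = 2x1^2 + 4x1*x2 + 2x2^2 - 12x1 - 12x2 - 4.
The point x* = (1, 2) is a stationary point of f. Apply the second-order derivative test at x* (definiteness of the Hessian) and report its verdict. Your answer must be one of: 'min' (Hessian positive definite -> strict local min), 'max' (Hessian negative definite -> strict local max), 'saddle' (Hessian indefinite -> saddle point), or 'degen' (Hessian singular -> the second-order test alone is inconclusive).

Compute the Hessian H = grad^2 f:
  H = [[4, 4], [4, 4]]
Verify stationarity: grad f(x*) = H x* + g = (0, 0).
Eigenvalues of H: 0, 8.
H has a zero eigenvalue (singular; positive semidefinite but not definite), so H is neither positive definite, negative definite, nor indefinite. The second-order test alone is inconclusive -> degen.
(Indeed, f is constant along the null direction of H through x*, so x* is not a strict local extremum.)

degen


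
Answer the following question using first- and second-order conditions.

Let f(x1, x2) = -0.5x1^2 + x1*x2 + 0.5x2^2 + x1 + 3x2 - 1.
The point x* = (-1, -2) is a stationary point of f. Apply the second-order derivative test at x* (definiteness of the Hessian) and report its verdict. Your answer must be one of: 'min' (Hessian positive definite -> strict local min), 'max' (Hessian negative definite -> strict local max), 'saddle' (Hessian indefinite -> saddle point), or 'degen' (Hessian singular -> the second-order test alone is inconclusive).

Compute the Hessian H = grad^2 f:
  H = [[-1, 1], [1, 1]]
Verify stationarity: grad f(x*) = H x* + g = (0, 0).
Eigenvalues of H: -1.4142, 1.4142.
Eigenvalues have mixed signs, so H is indefinite -> x* is a saddle point.

saddle


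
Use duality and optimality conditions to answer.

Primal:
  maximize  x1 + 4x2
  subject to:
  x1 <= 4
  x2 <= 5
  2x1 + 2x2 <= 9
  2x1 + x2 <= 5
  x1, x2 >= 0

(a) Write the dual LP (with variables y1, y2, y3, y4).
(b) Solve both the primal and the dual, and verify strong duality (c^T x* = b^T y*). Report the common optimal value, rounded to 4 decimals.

The standard primal-dual pair for 'max c^T x s.t. A x <= b, x >= 0' is:
  Dual:  min b^T y  s.t.  A^T y >= c,  y >= 0.

So the dual LP is:
  minimize  4y1 + 5y2 + 9y3 + 5y4
  subject to:
    y1 + 2y3 + 2y4 >= 1
    y2 + 2y3 + y4 >= 4
    y1, y2, y3, y4 >= 0

Solving the primal: x* = (0, 4.5).
  primal value c^T x* = 18.
Solving the dual: y* = (0, 0, 2, 0).
  dual value b^T y* = 18.
Strong duality: c^T x* = b^T y*. Confirmed.

18


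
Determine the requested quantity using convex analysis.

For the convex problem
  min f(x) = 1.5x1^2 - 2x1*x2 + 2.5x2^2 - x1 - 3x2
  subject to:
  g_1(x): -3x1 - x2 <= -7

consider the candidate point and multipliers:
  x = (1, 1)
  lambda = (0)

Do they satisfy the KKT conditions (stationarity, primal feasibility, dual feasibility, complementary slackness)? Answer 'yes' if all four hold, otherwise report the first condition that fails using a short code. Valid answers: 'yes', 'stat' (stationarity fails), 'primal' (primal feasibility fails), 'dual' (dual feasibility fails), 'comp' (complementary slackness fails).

Gradient of f: grad f(x) = Q x + c = (0, 0)
Constraint values g_i(x) = a_i^T x - b_i:
  g_1((1, 1)) = 3
Stationarity residual: grad f(x) + sum_i lambda_i a_i = (0, 0)
  -> stationarity OK
Primal feasibility (all g_i <= 0): FAILS
Dual feasibility (all lambda_i >= 0): OK
Complementary slackness (lambda_i * g_i(x) = 0 for all i): OK

Verdict: the first failing condition is primal_feasibility -> primal.

primal


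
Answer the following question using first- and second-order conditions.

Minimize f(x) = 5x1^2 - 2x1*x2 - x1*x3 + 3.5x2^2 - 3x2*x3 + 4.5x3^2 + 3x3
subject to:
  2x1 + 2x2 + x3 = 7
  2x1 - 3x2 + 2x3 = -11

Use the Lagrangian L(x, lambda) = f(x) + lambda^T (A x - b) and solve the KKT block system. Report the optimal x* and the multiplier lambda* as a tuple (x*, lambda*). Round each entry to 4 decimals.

Form the Lagrangian:
  L(x, lambda) = (1/2) x^T Q x + c^T x + lambda^T (A x - b)
Stationarity (grad_x L = 0): Q x + c + A^T lambda = 0.
Primal feasibility: A x = b.

This gives the KKT block system:
  [ Q   A^T ] [ x     ]   [-c ]
  [ A    0  ] [ lambda ] = [ b ]

Solving the linear system:
  x*      = (0.0462, 3.5582, -0.2088)
  lambda* = (-3.1546, 6.3775)
  f(x*)   = 45.8042

x* = (0.0462, 3.5582, -0.2088), lambda* = (-3.1546, 6.3775)


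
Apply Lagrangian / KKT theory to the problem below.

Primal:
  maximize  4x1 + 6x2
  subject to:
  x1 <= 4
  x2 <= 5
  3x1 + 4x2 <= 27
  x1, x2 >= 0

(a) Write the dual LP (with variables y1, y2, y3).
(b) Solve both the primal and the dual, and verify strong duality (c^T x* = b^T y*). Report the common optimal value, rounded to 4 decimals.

The standard primal-dual pair for 'max c^T x s.t. A x <= b, x >= 0' is:
  Dual:  min b^T y  s.t.  A^T y >= c,  y >= 0.

So the dual LP is:
  minimize  4y1 + 5y2 + 27y3
  subject to:
    y1 + 3y3 >= 4
    y2 + 4y3 >= 6
    y1, y2, y3 >= 0

Solving the primal: x* = (2.3333, 5).
  primal value c^T x* = 39.3333.
Solving the dual: y* = (0, 0.6667, 1.3333).
  dual value b^T y* = 39.3333.
Strong duality: c^T x* = b^T y*. Confirmed.

39.3333


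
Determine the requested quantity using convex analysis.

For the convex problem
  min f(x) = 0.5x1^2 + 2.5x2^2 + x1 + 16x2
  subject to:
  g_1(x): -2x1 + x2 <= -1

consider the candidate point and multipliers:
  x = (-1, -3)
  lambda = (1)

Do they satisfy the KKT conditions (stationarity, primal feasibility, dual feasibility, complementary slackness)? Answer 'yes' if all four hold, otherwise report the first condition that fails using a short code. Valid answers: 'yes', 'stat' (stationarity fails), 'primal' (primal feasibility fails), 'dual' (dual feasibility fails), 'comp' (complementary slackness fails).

Gradient of f: grad f(x) = Q x + c = (0, 1)
Constraint values g_i(x) = a_i^T x - b_i:
  g_1((-1, -3)) = 0
Stationarity residual: grad f(x) + sum_i lambda_i a_i = (-2, 2)
  -> stationarity FAILS
Primal feasibility (all g_i <= 0): OK
Dual feasibility (all lambda_i >= 0): OK
Complementary slackness (lambda_i * g_i(x) = 0 for all i): OK

Verdict: the first failing condition is stationarity -> stat.

stat


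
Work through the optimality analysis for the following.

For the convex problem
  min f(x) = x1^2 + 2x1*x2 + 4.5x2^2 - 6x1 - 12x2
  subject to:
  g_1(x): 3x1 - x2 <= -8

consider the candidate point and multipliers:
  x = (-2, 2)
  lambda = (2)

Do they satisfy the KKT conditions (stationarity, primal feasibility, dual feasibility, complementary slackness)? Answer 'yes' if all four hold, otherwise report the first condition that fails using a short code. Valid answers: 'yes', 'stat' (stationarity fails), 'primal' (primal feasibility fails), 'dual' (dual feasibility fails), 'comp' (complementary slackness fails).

Gradient of f: grad f(x) = Q x + c = (-6, 2)
Constraint values g_i(x) = a_i^T x - b_i:
  g_1((-2, 2)) = 0
Stationarity residual: grad f(x) + sum_i lambda_i a_i = (0, 0)
  -> stationarity OK
Primal feasibility (all g_i <= 0): OK
Dual feasibility (all lambda_i >= 0): OK
Complementary slackness (lambda_i * g_i(x) = 0 for all i): OK

Verdict: yes, KKT holds.

yes


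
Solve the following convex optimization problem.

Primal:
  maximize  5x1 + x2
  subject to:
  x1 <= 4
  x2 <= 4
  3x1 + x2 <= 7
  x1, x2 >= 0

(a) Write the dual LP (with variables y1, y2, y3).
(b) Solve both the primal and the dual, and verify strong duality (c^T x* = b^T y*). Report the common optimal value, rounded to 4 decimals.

The standard primal-dual pair for 'max c^T x s.t. A x <= b, x >= 0' is:
  Dual:  min b^T y  s.t.  A^T y >= c,  y >= 0.

So the dual LP is:
  minimize  4y1 + 4y2 + 7y3
  subject to:
    y1 + 3y3 >= 5
    y2 + y3 >= 1
    y1, y2, y3 >= 0

Solving the primal: x* = (2.3333, 0).
  primal value c^T x* = 11.6667.
Solving the dual: y* = (0, 0, 1.6667).
  dual value b^T y* = 11.6667.
Strong duality: c^T x* = b^T y*. Confirmed.

11.6667


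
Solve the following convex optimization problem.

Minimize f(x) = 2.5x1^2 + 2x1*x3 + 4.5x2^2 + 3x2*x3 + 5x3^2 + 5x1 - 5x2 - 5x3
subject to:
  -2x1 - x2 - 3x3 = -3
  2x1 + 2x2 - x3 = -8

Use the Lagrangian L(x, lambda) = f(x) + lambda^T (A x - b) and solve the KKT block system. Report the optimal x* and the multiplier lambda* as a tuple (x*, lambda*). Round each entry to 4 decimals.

Form the Lagrangian:
  L(x, lambda) = (1/2) x^T Q x + c^T x + lambda^T (A x - b)
Stationarity (grad_x L = 0): Q x + c + A^T lambda = 0.
Primal feasibility: A x = b.

This gives the KKT block system:
  [ Q   A^T ] [ x     ]   [-c ]
  [ A    0  ] [ lambda ] = [ b ]

Solving the linear system:
  x*      = (-2.0122, -0.7003, 2.5749)
  lambda* = (3.667, 3.6226)
  f(x*)   = 10.2741

x* = (-2.0122, -0.7003, 2.5749), lambda* = (3.667, 3.6226)


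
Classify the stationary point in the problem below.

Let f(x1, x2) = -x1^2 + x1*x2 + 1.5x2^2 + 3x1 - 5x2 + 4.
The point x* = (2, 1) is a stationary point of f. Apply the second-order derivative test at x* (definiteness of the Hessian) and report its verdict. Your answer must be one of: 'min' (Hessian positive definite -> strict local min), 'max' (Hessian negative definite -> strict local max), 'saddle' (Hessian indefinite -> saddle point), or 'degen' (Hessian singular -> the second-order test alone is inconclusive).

Compute the Hessian H = grad^2 f:
  H = [[-2, 1], [1, 3]]
Verify stationarity: grad f(x*) = H x* + g = (0, 0).
Eigenvalues of H: -2.1926, 3.1926.
Eigenvalues have mixed signs, so H is indefinite -> x* is a saddle point.

saddle


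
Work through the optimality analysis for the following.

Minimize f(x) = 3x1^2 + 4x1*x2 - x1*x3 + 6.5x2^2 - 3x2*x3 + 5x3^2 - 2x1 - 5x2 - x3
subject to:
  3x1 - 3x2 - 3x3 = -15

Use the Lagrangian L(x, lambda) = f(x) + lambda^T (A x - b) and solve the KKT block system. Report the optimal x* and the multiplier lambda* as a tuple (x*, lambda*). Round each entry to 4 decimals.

Form the Lagrangian:
  L(x, lambda) = (1/2) x^T Q x + c^T x + lambda^T (A x - b)
Stationarity (grad_x L = 0): Q x + c + A^T lambda = 0.
Primal feasibility: A x = b.

This gives the KKT block system:
  [ Q   A^T ] [ x     ]   [-c ]
  [ A    0  ] [ lambda ] = [ b ]

Solving the linear system:
  x*      = (-1.9474, 1.8421, 1.2105)
  lambda* = (2.5088)
  f(x*)   = 15.5526

x* = (-1.9474, 1.8421, 1.2105), lambda* = (2.5088)


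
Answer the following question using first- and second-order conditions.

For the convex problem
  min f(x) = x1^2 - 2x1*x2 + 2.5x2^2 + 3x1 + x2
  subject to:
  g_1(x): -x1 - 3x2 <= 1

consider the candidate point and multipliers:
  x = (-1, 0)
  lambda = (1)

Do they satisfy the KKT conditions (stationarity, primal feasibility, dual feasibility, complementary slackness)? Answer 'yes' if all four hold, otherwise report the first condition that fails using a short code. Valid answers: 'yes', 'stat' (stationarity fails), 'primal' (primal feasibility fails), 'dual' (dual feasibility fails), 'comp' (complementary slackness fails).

Gradient of f: grad f(x) = Q x + c = (1, 3)
Constraint values g_i(x) = a_i^T x - b_i:
  g_1((-1, 0)) = 0
Stationarity residual: grad f(x) + sum_i lambda_i a_i = (0, 0)
  -> stationarity OK
Primal feasibility (all g_i <= 0): OK
Dual feasibility (all lambda_i >= 0): OK
Complementary slackness (lambda_i * g_i(x) = 0 for all i): OK

Verdict: yes, KKT holds.

yes


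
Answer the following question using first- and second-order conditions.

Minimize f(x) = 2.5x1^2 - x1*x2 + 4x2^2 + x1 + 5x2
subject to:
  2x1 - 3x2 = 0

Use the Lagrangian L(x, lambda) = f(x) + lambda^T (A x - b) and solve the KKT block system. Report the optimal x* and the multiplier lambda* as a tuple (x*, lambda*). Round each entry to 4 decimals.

Form the Lagrangian:
  L(x, lambda) = (1/2) x^T Q x + c^T x + lambda^T (A x - b)
Stationarity (grad_x L = 0): Q x + c + A^T lambda = 0.
Primal feasibility: A x = b.

This gives the KKT block system:
  [ Q   A^T ] [ x     ]   [-c ]
  [ A    0  ] [ lambda ] = [ b ]

Solving the linear system:
  x*      = (-0.6, -0.4)
  lambda* = (0.8)
  f(x*)   = -1.3

x* = (-0.6, -0.4), lambda* = (0.8)


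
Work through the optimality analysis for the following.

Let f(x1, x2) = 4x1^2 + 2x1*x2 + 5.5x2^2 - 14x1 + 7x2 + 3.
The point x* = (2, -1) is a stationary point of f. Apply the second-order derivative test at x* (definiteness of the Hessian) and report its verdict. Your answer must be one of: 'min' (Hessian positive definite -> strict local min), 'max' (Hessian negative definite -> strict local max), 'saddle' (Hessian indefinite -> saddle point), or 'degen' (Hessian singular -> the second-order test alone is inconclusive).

Compute the Hessian H = grad^2 f:
  H = [[8, 2], [2, 11]]
Verify stationarity: grad f(x*) = H x* + g = (0, 0).
Eigenvalues of H: 7, 12.
Both eigenvalues > 0, so H is positive definite -> x* is a strict local min.

min


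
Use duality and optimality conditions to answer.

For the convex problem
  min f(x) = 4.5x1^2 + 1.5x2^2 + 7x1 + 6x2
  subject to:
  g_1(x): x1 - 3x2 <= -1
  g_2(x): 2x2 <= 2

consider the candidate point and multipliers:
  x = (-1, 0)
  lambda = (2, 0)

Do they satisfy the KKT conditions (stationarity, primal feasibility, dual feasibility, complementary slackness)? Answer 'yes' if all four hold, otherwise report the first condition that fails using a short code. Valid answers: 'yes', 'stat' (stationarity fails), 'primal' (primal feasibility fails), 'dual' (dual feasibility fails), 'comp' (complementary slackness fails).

Gradient of f: grad f(x) = Q x + c = (-2, 6)
Constraint values g_i(x) = a_i^T x - b_i:
  g_1((-1, 0)) = 0
  g_2((-1, 0)) = -2
Stationarity residual: grad f(x) + sum_i lambda_i a_i = (0, 0)
  -> stationarity OK
Primal feasibility (all g_i <= 0): OK
Dual feasibility (all lambda_i >= 0): OK
Complementary slackness (lambda_i * g_i(x) = 0 for all i): OK

Verdict: yes, KKT holds.

yes


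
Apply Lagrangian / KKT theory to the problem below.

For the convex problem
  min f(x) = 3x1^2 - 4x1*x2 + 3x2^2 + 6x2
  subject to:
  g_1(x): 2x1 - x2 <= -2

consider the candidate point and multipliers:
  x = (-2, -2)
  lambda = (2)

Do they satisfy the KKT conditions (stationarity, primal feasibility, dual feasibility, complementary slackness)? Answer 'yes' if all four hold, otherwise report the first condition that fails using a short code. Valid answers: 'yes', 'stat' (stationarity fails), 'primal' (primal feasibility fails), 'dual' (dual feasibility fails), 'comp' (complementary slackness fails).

Gradient of f: grad f(x) = Q x + c = (-4, 2)
Constraint values g_i(x) = a_i^T x - b_i:
  g_1((-2, -2)) = 0
Stationarity residual: grad f(x) + sum_i lambda_i a_i = (0, 0)
  -> stationarity OK
Primal feasibility (all g_i <= 0): OK
Dual feasibility (all lambda_i >= 0): OK
Complementary slackness (lambda_i * g_i(x) = 0 for all i): OK

Verdict: yes, KKT holds.

yes


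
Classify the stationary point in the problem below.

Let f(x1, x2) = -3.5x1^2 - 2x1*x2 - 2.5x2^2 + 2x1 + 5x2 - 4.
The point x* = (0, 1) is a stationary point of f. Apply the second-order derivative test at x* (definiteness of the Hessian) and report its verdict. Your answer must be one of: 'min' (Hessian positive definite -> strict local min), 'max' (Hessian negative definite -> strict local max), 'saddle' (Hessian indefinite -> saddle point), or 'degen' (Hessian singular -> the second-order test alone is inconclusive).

Compute the Hessian H = grad^2 f:
  H = [[-7, -2], [-2, -5]]
Verify stationarity: grad f(x*) = H x* + g = (0, 0).
Eigenvalues of H: -8.2361, -3.7639.
Both eigenvalues < 0, so H is negative definite -> x* is a strict local max.

max


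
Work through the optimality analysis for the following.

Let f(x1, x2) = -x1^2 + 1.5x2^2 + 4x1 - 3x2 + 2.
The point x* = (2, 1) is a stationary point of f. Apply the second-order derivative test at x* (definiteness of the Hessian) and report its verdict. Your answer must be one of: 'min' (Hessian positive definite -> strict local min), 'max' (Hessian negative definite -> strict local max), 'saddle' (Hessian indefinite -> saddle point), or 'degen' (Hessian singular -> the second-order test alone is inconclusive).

Compute the Hessian H = grad^2 f:
  H = [[-2, 0], [0, 3]]
Verify stationarity: grad f(x*) = H x* + g = (0, 0).
Eigenvalues of H: -2, 3.
Eigenvalues have mixed signs, so H is indefinite -> x* is a saddle point.

saddle


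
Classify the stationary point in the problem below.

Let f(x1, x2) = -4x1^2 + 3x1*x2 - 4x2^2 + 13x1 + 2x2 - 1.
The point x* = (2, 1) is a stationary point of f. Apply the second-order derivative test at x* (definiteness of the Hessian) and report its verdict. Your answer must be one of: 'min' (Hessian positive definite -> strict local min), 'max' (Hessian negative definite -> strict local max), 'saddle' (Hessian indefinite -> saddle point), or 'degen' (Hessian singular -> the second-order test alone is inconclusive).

Compute the Hessian H = grad^2 f:
  H = [[-8, 3], [3, -8]]
Verify stationarity: grad f(x*) = H x* + g = (0, 0).
Eigenvalues of H: -11, -5.
Both eigenvalues < 0, so H is negative definite -> x* is a strict local max.

max


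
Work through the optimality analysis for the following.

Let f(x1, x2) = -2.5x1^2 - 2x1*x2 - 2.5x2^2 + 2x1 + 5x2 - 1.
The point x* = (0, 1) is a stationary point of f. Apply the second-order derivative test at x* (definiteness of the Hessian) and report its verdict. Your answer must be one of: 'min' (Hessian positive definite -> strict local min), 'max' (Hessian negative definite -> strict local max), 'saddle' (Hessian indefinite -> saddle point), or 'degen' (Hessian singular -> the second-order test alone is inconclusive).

Compute the Hessian H = grad^2 f:
  H = [[-5, -2], [-2, -5]]
Verify stationarity: grad f(x*) = H x* + g = (0, 0).
Eigenvalues of H: -7, -3.
Both eigenvalues < 0, so H is negative definite -> x* is a strict local max.

max


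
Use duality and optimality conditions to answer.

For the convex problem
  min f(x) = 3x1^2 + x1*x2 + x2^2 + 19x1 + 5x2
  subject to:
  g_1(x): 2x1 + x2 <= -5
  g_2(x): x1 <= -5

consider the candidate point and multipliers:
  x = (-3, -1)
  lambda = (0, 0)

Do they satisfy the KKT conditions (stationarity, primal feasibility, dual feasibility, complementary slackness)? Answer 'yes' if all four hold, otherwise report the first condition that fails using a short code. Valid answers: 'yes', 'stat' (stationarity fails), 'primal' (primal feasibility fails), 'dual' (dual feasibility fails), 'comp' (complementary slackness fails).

Gradient of f: grad f(x) = Q x + c = (0, 0)
Constraint values g_i(x) = a_i^T x - b_i:
  g_1((-3, -1)) = -2
  g_2((-3, -1)) = 2
Stationarity residual: grad f(x) + sum_i lambda_i a_i = (0, 0)
  -> stationarity OK
Primal feasibility (all g_i <= 0): FAILS
Dual feasibility (all lambda_i >= 0): OK
Complementary slackness (lambda_i * g_i(x) = 0 for all i): OK

Verdict: the first failing condition is primal_feasibility -> primal.

primal


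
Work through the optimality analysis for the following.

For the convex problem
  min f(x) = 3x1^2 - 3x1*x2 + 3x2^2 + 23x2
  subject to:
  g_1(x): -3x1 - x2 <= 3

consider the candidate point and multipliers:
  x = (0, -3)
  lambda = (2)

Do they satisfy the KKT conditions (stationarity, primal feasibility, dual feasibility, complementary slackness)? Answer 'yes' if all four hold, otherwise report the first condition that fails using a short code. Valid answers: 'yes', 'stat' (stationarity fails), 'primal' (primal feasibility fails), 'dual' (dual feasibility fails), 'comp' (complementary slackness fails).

Gradient of f: grad f(x) = Q x + c = (9, 5)
Constraint values g_i(x) = a_i^T x - b_i:
  g_1((0, -3)) = 0
Stationarity residual: grad f(x) + sum_i lambda_i a_i = (3, 3)
  -> stationarity FAILS
Primal feasibility (all g_i <= 0): OK
Dual feasibility (all lambda_i >= 0): OK
Complementary slackness (lambda_i * g_i(x) = 0 for all i): OK

Verdict: the first failing condition is stationarity -> stat.

stat


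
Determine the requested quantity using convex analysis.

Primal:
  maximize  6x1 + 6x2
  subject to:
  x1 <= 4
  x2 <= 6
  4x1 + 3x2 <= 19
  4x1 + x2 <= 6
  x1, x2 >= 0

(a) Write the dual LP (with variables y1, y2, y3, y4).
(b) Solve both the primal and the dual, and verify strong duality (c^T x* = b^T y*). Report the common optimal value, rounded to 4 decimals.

The standard primal-dual pair for 'max c^T x s.t. A x <= b, x >= 0' is:
  Dual:  min b^T y  s.t.  A^T y >= c,  y >= 0.

So the dual LP is:
  minimize  4y1 + 6y2 + 19y3 + 6y4
  subject to:
    y1 + 4y3 + 4y4 >= 6
    y2 + 3y3 + y4 >= 6
    y1, y2, y3, y4 >= 0

Solving the primal: x* = (0, 6).
  primal value c^T x* = 36.
Solving the dual: y* = (0, 4.5, 0, 1.5).
  dual value b^T y* = 36.
Strong duality: c^T x* = b^T y*. Confirmed.

36


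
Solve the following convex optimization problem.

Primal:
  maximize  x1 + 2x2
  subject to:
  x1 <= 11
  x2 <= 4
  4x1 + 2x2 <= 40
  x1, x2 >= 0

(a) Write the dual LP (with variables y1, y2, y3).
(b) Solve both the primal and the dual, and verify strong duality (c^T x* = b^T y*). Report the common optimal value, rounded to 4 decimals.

The standard primal-dual pair for 'max c^T x s.t. A x <= b, x >= 0' is:
  Dual:  min b^T y  s.t.  A^T y >= c,  y >= 0.

So the dual LP is:
  minimize  11y1 + 4y2 + 40y3
  subject to:
    y1 + 4y3 >= 1
    y2 + 2y3 >= 2
    y1, y2, y3 >= 0

Solving the primal: x* = (8, 4).
  primal value c^T x* = 16.
Solving the dual: y* = (0, 1.5, 0.25).
  dual value b^T y* = 16.
Strong duality: c^T x* = b^T y*. Confirmed.

16


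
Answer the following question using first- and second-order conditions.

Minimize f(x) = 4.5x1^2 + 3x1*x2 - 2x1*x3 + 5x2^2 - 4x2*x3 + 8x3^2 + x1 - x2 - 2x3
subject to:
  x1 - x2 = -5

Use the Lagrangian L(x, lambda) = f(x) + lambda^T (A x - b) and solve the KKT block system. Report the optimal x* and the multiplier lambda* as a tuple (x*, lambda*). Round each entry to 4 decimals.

Form the Lagrangian:
  L(x, lambda) = (1/2) x^T Q x + c^T x + lambda^T (A x - b)
Stationarity (grad_x L = 0): Q x + c + A^T lambda = 0.
Primal feasibility: A x = b.

This gives the KKT block system:
  [ Q   A^T ] [ x     ]   [-c ]
  [ A    0  ] [ lambda ] = [ b ]

Solving the linear system:
  x*      = (-2.4945, 2.5055, 0.4396)
  lambda* = (14.8132)
  f(x*)   = 34.0934

x* = (-2.4945, 2.5055, 0.4396), lambda* = (14.8132)


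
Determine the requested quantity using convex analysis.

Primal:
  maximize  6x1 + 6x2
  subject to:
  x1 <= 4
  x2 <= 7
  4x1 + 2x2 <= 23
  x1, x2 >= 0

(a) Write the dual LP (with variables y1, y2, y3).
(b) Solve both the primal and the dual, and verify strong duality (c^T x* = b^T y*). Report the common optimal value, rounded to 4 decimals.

The standard primal-dual pair for 'max c^T x s.t. A x <= b, x >= 0' is:
  Dual:  min b^T y  s.t.  A^T y >= c,  y >= 0.

So the dual LP is:
  minimize  4y1 + 7y2 + 23y3
  subject to:
    y1 + 4y3 >= 6
    y2 + 2y3 >= 6
    y1, y2, y3 >= 0

Solving the primal: x* = (2.25, 7).
  primal value c^T x* = 55.5.
Solving the dual: y* = (0, 3, 1.5).
  dual value b^T y* = 55.5.
Strong duality: c^T x* = b^T y*. Confirmed.

55.5


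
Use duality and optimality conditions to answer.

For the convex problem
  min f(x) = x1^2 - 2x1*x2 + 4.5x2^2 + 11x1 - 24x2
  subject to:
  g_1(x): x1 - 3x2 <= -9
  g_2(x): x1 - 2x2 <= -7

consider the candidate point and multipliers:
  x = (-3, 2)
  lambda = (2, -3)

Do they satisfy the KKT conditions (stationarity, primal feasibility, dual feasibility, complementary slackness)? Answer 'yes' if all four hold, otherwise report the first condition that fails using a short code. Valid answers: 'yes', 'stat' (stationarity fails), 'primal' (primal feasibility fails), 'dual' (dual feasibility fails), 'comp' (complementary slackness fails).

Gradient of f: grad f(x) = Q x + c = (1, 0)
Constraint values g_i(x) = a_i^T x - b_i:
  g_1((-3, 2)) = 0
  g_2((-3, 2)) = 0
Stationarity residual: grad f(x) + sum_i lambda_i a_i = (0, 0)
  -> stationarity OK
Primal feasibility (all g_i <= 0): OK
Dual feasibility (all lambda_i >= 0): FAILS
Complementary slackness (lambda_i * g_i(x) = 0 for all i): OK

Verdict: the first failing condition is dual_feasibility -> dual.

dual


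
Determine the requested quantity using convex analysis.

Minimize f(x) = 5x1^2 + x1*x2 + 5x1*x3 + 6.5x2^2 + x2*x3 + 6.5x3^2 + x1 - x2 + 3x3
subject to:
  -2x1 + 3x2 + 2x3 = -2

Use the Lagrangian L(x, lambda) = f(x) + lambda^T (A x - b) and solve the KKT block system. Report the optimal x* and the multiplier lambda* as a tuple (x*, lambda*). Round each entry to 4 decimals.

Form the Lagrangian:
  L(x, lambda) = (1/2) x^T Q x + c^T x + lambda^T (A x - b)
Stationarity (grad_x L = 0): Q x + c + A^T lambda = 0.
Primal feasibility: A x = b.

This gives the KKT block system:
  [ Q   A^T ] [ x     ]   [-c ]
  [ A    0  ] [ lambda ] = [ b ]

Solving the linear system:
  x*      = (0.3349, -0.1179, -0.4883)
  lambda* = (0.8952)
  f(x*)   = 0.3892

x* = (0.3349, -0.1179, -0.4883), lambda* = (0.8952)


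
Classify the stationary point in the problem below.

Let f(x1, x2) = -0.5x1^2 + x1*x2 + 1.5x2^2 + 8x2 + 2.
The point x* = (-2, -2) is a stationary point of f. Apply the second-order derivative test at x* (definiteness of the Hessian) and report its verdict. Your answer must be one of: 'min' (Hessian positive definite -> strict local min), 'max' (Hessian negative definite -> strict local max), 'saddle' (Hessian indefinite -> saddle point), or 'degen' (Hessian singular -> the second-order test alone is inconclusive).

Compute the Hessian H = grad^2 f:
  H = [[-1, 1], [1, 3]]
Verify stationarity: grad f(x*) = H x* + g = (0, 0).
Eigenvalues of H: -1.2361, 3.2361.
Eigenvalues have mixed signs, so H is indefinite -> x* is a saddle point.

saddle


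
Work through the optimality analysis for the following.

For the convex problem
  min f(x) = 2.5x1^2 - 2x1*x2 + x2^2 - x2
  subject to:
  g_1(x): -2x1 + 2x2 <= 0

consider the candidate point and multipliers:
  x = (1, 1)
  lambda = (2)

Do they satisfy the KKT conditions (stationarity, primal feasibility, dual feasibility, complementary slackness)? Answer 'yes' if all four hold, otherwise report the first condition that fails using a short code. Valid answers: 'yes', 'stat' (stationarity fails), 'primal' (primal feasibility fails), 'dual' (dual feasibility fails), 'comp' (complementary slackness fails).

Gradient of f: grad f(x) = Q x + c = (3, -1)
Constraint values g_i(x) = a_i^T x - b_i:
  g_1((1, 1)) = 0
Stationarity residual: grad f(x) + sum_i lambda_i a_i = (-1, 3)
  -> stationarity FAILS
Primal feasibility (all g_i <= 0): OK
Dual feasibility (all lambda_i >= 0): OK
Complementary slackness (lambda_i * g_i(x) = 0 for all i): OK

Verdict: the first failing condition is stationarity -> stat.

stat


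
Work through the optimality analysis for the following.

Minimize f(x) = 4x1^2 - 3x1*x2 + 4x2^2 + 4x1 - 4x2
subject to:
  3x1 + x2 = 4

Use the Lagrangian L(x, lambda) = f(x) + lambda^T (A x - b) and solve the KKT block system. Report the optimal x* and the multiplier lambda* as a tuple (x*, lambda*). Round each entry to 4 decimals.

Form the Lagrangian:
  L(x, lambda) = (1/2) x^T Q x + c^T x + lambda^T (A x - b)
Stationarity (grad_x L = 0): Q x + c + A^T lambda = 0.
Primal feasibility: A x = b.

This gives the KKT block system:
  [ Q   A^T ] [ x     ]   [-c ]
  [ A    0  ] [ lambda ] = [ b ]

Solving the linear system:
  x*      = (0.9388, 1.1837)
  lambda* = (-2.6531)
  f(x*)   = 4.8163

x* = (0.9388, 1.1837), lambda* = (-2.6531)


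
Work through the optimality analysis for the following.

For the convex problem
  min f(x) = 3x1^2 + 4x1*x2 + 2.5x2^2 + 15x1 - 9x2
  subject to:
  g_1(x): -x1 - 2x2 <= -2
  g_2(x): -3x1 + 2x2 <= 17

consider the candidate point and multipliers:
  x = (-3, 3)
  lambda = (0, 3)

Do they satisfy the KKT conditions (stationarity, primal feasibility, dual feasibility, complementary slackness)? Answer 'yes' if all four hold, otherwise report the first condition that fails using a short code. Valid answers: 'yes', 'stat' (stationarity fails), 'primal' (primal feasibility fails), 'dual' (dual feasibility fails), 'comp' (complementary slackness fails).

Gradient of f: grad f(x) = Q x + c = (9, -6)
Constraint values g_i(x) = a_i^T x - b_i:
  g_1((-3, 3)) = -1
  g_2((-3, 3)) = -2
Stationarity residual: grad f(x) + sum_i lambda_i a_i = (0, 0)
  -> stationarity OK
Primal feasibility (all g_i <= 0): OK
Dual feasibility (all lambda_i >= 0): OK
Complementary slackness (lambda_i * g_i(x) = 0 for all i): FAILS

Verdict: the first failing condition is complementary_slackness -> comp.

comp


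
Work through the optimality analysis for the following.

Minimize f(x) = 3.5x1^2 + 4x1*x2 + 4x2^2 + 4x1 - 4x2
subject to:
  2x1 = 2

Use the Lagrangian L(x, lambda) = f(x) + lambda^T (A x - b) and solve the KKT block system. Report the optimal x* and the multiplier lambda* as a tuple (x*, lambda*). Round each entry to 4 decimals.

Form the Lagrangian:
  L(x, lambda) = (1/2) x^T Q x + c^T x + lambda^T (A x - b)
Stationarity (grad_x L = 0): Q x + c + A^T lambda = 0.
Primal feasibility: A x = b.

This gives the KKT block system:
  [ Q   A^T ] [ x     ]   [-c ]
  [ A    0  ] [ lambda ] = [ b ]

Solving the linear system:
  x*      = (1, 0)
  lambda* = (-5.5)
  f(x*)   = 7.5

x* = (1, 0), lambda* = (-5.5)


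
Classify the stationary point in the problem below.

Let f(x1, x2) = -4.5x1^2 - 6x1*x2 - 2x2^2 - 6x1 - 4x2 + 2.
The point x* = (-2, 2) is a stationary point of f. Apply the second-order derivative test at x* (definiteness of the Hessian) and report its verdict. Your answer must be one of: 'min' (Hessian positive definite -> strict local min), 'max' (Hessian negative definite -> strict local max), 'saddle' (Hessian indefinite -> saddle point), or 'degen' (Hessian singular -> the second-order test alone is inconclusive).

Compute the Hessian H = grad^2 f:
  H = [[-9, -6], [-6, -4]]
Verify stationarity: grad f(x*) = H x* + g = (0, 0).
Eigenvalues of H: -13, 0.
H has a zero eigenvalue (singular; negative semidefinite but not definite), so H is neither positive definite, negative definite, nor indefinite. The second-order test alone is inconclusive -> degen.
(Indeed, f is constant along the null direction of H through x*, so x* is not a strict local extremum.)

degen


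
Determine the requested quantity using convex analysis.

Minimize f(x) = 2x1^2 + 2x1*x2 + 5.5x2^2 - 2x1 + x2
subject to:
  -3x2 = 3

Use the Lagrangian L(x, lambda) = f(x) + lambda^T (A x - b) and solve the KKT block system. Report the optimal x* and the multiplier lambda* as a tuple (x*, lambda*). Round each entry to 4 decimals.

Form the Lagrangian:
  L(x, lambda) = (1/2) x^T Q x + c^T x + lambda^T (A x - b)
Stationarity (grad_x L = 0): Q x + c + A^T lambda = 0.
Primal feasibility: A x = b.

This gives the KKT block system:
  [ Q   A^T ] [ x     ]   [-c ]
  [ A    0  ] [ lambda ] = [ b ]

Solving the linear system:
  x*      = (1, -1)
  lambda* = (-2.6667)
  f(x*)   = 2.5

x* = (1, -1), lambda* = (-2.6667)


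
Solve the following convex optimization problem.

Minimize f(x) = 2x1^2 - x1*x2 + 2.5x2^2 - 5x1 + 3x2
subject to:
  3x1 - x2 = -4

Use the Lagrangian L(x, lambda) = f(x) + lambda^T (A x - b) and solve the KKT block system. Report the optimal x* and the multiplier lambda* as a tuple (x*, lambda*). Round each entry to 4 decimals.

Form the Lagrangian:
  L(x, lambda) = (1/2) x^T Q x + c^T x + lambda^T (A x - b)
Stationarity (grad_x L = 0): Q x + c + A^T lambda = 0.
Primal feasibility: A x = b.

This gives the KKT block system:
  [ Q   A^T ] [ x     ]   [-c ]
  [ A    0  ] [ lambda ] = [ b ]

Solving the linear system:
  x*      = (-1.3953, -0.186)
  lambda* = (3.4651)
  f(x*)   = 10.1395

x* = (-1.3953, -0.186), lambda* = (3.4651)


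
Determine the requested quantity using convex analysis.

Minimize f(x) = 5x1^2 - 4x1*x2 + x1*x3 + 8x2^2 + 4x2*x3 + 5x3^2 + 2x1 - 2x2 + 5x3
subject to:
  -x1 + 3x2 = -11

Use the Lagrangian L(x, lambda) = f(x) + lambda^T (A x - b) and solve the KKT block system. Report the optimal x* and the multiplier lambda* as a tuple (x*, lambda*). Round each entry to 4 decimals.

Form the Lagrangian:
  L(x, lambda) = (1/2) x^T Q x + c^T x + lambda^T (A x - b)
Stationarity (grad_x L = 0): Q x + c + A^T lambda = 0.
Primal feasibility: A x = b.

This gives the KKT block system:
  [ Q   A^T ] [ x     ]   [-c ]
  [ A    0  ] [ lambda ] = [ b ]

Solving the linear system:
  x*      = (0.1518, -3.6161, 0.9313)
  lambda* = (18.9131)
  f(x*)   = 110.118

x* = (0.1518, -3.6161, 0.9313), lambda* = (18.9131)


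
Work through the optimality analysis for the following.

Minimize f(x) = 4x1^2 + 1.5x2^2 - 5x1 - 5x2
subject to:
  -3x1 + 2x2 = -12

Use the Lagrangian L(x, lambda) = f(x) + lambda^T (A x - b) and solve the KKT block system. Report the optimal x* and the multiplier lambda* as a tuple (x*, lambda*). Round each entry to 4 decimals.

Form the Lagrangian:
  L(x, lambda) = (1/2) x^T Q x + c^T x + lambda^T (A x - b)
Stationarity (grad_x L = 0): Q x + c + A^T lambda = 0.
Primal feasibility: A x = b.

This gives the KKT block system:
  [ Q   A^T ] [ x     ]   [-c ]
  [ A    0  ] [ lambda ] = [ b ]

Solving the linear system:
  x*      = (2.678, -1.9831)
  lambda* = (5.4746)
  f(x*)   = 31.1102

x* = (2.678, -1.9831), lambda* = (5.4746)


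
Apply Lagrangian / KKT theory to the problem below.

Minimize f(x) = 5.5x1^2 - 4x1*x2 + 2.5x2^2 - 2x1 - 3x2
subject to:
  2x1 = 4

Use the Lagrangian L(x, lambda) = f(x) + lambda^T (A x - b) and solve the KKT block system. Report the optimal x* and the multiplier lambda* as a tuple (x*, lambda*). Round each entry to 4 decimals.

Form the Lagrangian:
  L(x, lambda) = (1/2) x^T Q x + c^T x + lambda^T (A x - b)
Stationarity (grad_x L = 0): Q x + c + A^T lambda = 0.
Primal feasibility: A x = b.

This gives the KKT block system:
  [ Q   A^T ] [ x     ]   [-c ]
  [ A    0  ] [ lambda ] = [ b ]

Solving the linear system:
  x*      = (2, 2.2)
  lambda* = (-5.6)
  f(x*)   = 5.9

x* = (2, 2.2), lambda* = (-5.6)


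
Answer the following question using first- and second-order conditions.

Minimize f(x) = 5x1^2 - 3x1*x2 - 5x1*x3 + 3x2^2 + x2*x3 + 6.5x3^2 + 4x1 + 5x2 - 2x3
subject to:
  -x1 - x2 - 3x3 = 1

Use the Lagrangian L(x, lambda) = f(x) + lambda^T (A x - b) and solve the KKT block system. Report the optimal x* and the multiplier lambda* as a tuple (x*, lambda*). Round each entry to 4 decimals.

Form the Lagrangian:
  L(x, lambda) = (1/2) x^T Q x + c^T x + lambda^T (A x - b)
Stationarity (grad_x L = 0): Q x + c + A^T lambda = 0.
Primal feasibility: A x = b.

This gives the KKT block system:
  [ Q   A^T ] [ x     ]   [-c ]
  [ A    0  ] [ lambda ] = [ b ]

Solving the linear system:
  x*      = (-0.5416, -1.0178, 0.1865)
  lambda* = (0.7048)
  f(x*)   = -4.1665

x* = (-0.5416, -1.0178, 0.1865), lambda* = (0.7048)
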